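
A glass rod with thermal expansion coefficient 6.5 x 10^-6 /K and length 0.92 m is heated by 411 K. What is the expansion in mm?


Thermal expansion formula: dL = alpha * L0 * dT
  dL = (6.5 x 10^-6) * 0.92 * 411 = 0.00245778 m
Convert to mm: 0.00245778 * 1000 = 2.4578 mm

2.4578 mm


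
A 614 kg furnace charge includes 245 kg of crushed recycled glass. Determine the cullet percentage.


Cullet ratio = (cullet mass / total batch mass) * 100
  Ratio = 245 / 614 * 100 = 39.9%

39.9%


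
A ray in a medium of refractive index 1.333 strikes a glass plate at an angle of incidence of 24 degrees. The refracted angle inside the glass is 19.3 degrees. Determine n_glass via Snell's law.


Apply Snell's law: n1 * sin(theta1) = n2 * sin(theta2)
  n2 = n1 * sin(theta1) / sin(theta2)
  sin(24) = 0.406737
  sin(19.3) = 0.330514
  n2 = 1.333 * 0.406737 / 0.330514 = 1.6404

1.6404


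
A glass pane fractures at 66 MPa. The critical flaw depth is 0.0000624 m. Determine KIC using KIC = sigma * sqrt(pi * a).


Fracture toughness: KIC = sigma * sqrt(pi * a)
  pi * a = pi * 0.0000624 = 0.000196035
  sqrt(pi * a) = 0.014001
  KIC = 66 * 0.014001 = 0.924 MPa*sqrt(m)

0.924 MPa*sqrt(m)


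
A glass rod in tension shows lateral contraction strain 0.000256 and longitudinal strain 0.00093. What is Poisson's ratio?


Poisson's ratio: nu = lateral strain / axial strain
  nu = 0.000256 / 0.00093 = 0.2753

0.2753


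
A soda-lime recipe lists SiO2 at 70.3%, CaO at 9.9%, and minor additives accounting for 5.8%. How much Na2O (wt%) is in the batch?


Pieces sum to 100%:
  Na2O = 100 - (SiO2 + CaO + others)
  Na2O = 100 - (70.3 + 9.9 + 5.8) = 14.0%

14.0%


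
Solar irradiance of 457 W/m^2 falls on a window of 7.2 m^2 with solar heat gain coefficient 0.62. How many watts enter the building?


Solar heat gain: Q = Area * SHGC * Irradiance
  Q = 7.2 * 0.62 * 457 = 2040 W

2040 W


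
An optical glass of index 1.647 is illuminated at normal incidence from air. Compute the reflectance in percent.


Fresnel reflectance at normal incidence:
  R = ((n - 1)/(n + 1))^2
  (n - 1)/(n + 1) = (1.647 - 1)/(1.647 + 1) = 0.244428
  R = 0.244428^2 = 0.059745
  R(%) = 0.059745 * 100 = 5.974%

5.974%


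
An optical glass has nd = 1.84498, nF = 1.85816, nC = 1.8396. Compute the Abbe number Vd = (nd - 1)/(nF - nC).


Abbe number formula: Vd = (nd - 1) / (nF - nC)
  nd - 1 = 1.84498 - 1 = 0.84498
  nF - nC = 1.85816 - 1.8396 = 0.01856
  Vd = 0.84498 / 0.01856 = 45.53

45.53


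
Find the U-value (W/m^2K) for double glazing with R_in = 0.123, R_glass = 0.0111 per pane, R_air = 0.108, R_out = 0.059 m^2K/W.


Total thermal resistance (series):
  R_total = R_in + R_glass + R_air + R_glass + R_out
  R_total = 0.123 + 0.0111 + 0.108 + 0.0111 + 0.059 = 0.3122 m^2K/W
U-value = 1 / R_total = 1 / 0.3122 = 3.203 W/m^2K

3.203 W/m^2K


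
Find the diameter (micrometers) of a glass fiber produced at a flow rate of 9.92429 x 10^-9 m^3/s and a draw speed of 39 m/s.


Cross-sectional area from continuity:
  A = Q / v = 9.92429 x 10^-9 / 39 = 2.54469 x 10^-10 m^2
Diameter from circular cross-section:
  d = sqrt(4A / pi) * 10^6 (m -> um)
  d = sqrt(4 * 2.54469 x 10^-10 / pi) * 10^6 = 18.0 um

18.0 um


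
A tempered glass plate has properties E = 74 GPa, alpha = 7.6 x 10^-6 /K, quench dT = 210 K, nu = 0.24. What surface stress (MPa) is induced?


Tempering stress: sigma = E * alpha * dT / (1 - nu)
  E (MPa) = 74 * 1000 = 74000
  Numerator = 74000 * (7.6 x 10^-6) * 210 = 118.104
  Denominator = 1 - 0.24 = 0.76
  sigma = 118.104 / 0.76 = 155.4 MPa

155.4 MPa


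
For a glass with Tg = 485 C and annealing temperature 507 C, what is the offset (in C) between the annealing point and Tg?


Offset = T_anneal - Tg:
  offset = 507 - 485 = 22 C

22 C


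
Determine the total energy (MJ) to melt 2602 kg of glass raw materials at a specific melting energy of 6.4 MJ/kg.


Total energy = mass * specific energy
  E = 2602 * 6.4 = 16652.8 MJ

16652.8 MJ


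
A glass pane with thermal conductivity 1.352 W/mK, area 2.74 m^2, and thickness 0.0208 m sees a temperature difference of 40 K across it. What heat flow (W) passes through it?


Fourier's law: Q = k * A * dT / t
  Q = 1.352 * 2.74 * 40 / 0.0208
  Q = 148.1792 / 0.0208 = 7124 W

7124 W


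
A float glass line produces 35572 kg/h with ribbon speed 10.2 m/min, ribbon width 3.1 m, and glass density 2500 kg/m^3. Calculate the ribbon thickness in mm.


Ribbon cross-section from mass balance:
  Volume rate = throughput / density = 35572 / 2500 = 14.2288 m^3/h
  thickness = volume rate / (speed * 60 * width), i.e.
  thickness = throughput / (60 * speed * width * density) * 1000
  thickness = 35572 / (60 * 10.2 * 3.1 * 2500) * 1000 = 7.5 mm

7.5 mm


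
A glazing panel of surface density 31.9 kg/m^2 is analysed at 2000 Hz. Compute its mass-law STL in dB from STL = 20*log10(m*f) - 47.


Mass law: STL = 20 * log10(m * f) - 47
  m * f = 31.9 * 2000 = 63800
  log10(63800) = 4.80482
  STL = 20 * 4.80482 - 47 = 96.0964 - 47 = 49.1 dB

49.1 dB


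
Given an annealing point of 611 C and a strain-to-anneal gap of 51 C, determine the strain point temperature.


Strain point = annealing point - difference:
  T_strain = 611 - 51 = 560 C

560 C


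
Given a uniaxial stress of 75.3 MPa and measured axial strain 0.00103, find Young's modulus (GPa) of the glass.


Young's modulus: E = stress / strain
  E = 75.3 MPa / 0.00103 = 73106.8 MPa
Convert to GPa: 73106.8 / 1000 = 73.11 GPa

73.11 GPa


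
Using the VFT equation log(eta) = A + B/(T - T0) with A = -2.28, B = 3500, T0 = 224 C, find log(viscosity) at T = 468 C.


VFT equation: log(eta) = A + B / (T - T0)
  T - T0 = 468 - 224 = 244
  B / (T - T0) = 3500 / 244 = 14.344
  log(eta) = -2.28 + 14.344 = 12.064

12.064


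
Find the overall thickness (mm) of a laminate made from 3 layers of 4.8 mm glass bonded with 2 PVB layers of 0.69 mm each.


Total thickness = glass contribution + PVB contribution
  Glass: 3 * 4.8 = 14.4 mm
  PVB: 2 * 0.69 = 1.38 mm
  Total = 14.4 + 1.38 = 15.78 mm

15.78 mm


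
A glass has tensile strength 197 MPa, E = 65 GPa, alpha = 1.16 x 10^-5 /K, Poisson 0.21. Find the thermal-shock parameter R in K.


Thermal shock resistance: R = sigma * (1 - nu) / (E * alpha)
  Numerator = 197 * (1 - 0.21) = 155.63
  Denominator = 65 * 1000 * (1.16 x 10^-5) = 0.754
  R = 155.63 / 0.754 = 206.4 K

206.4 K


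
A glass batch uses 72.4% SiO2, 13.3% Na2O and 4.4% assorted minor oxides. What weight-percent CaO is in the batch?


Pieces sum to 100%:
  CaO = 100 - (SiO2 + Na2O + others)
  CaO = 100 - (72.4 + 13.3 + 4.4) = 9.9%

9.9%


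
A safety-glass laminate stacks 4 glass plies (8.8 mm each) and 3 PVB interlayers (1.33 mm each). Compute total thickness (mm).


Total thickness = glass contribution + PVB contribution
  Glass: 4 * 8.8 = 35.2 mm
  PVB: 3 * 1.33 = 3.99 mm
  Total = 35.2 + 3.99 = 39.19 mm

39.19 mm


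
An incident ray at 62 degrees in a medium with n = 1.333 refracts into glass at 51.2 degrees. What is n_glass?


Apply Snell's law: n1 * sin(theta1) = n2 * sin(theta2)
  n2 = n1 * sin(theta1) / sin(theta2)
  sin(62) = 0.882948
  sin(51.2) = 0.779338
  n2 = 1.333 * 0.882948 / 0.779338 = 1.5102

1.5102


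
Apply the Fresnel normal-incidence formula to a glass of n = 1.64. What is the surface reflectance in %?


Fresnel reflectance at normal incidence:
  R = ((n - 1)/(n + 1))^2
  (n - 1)/(n + 1) = (1.64 - 1)/(1.64 + 1) = 0.242424
  R = 0.242424^2 = 0.0587694
  R(%) = 0.0587694 * 100 = 5.877%

5.877%


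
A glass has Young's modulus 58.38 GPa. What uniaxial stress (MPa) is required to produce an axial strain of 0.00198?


Rearrange E = sigma / epsilon:
  sigma = E * epsilon
  E (MPa) = 58.38 * 1000 = 58380
  sigma = 58380 * 0.00198 = 115.59 MPa

115.59 MPa


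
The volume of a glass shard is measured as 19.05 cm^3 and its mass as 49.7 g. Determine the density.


Use the definition of density:
  rho = mass / volume
  rho = 49.7 / 19.05 = 2.609 g/cm^3

2.609 g/cm^3


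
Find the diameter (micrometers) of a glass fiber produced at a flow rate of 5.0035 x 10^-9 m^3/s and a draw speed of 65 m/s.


Cross-sectional area from continuity:
  A = Q / v = 5.0035 x 10^-9 / 65 = 7.697692 x 10^-11 m^2
Diameter from circular cross-section:
  d = sqrt(4A / pi) * 10^6 (m -> um)
  d = sqrt(4 * 7.697692 x 10^-11 / pi) * 10^6 = 9.9 um

9.9 um


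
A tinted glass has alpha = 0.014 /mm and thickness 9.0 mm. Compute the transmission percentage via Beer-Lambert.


Beer-Lambert law: T = exp(-alpha * thickness)
  exponent = -0.014 * 9.0 = -0.126
  T = exp(-0.126) = 0.8816
  Percentage = 0.8816 * 100 = 88.16%

88.16%


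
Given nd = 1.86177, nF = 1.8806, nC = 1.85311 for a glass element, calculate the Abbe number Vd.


Abbe number formula: Vd = (nd - 1) / (nF - nC)
  nd - 1 = 1.86177 - 1 = 0.86177
  nF - nC = 1.8806 - 1.85311 = 0.02749
  Vd = 0.86177 / 0.02749 = 31.35

31.35


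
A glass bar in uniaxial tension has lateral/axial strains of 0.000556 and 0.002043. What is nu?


Poisson's ratio: nu = lateral strain / axial strain
  nu = 0.000556 / 0.002043 = 0.2721

0.2721


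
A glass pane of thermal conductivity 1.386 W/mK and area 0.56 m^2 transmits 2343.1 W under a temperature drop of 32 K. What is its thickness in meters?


Fourier's law: t = k * A * dT / Q
  t = 1.386 * 0.56 * 32 / 2343.1
  t = 24.83712 / 2343.1 = 0.0106 m

0.0106 m


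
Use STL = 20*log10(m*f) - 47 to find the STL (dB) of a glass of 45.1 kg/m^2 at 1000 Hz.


Mass law: STL = 20 * log10(m * f) - 47
  m * f = 45.1 * 1000 = 45100
  log10(45100) = 4.65418
  STL = 20 * 4.65418 - 47 = 93.0836 - 47 = 46.1 dB

46.1 dB


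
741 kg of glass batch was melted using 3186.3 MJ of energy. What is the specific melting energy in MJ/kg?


Rearrange E = m * s for s:
  s = E / m
  s = 3186.3 / 741 = 4.3 MJ/kg

4.3 MJ/kg


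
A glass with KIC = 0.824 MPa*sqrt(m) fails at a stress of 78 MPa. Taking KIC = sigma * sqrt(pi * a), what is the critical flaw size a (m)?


Rearrange KIC = sigma * sqrt(pi * a):
  sqrt(pi * a) = KIC / sigma
  sqrt(pi * a) = 0.824 / 78 = 0.010564
  a = (KIC / sigma)^2 / pi
  a = 0.010564^2 / pi = 0.0000355 m

0.0000355 m


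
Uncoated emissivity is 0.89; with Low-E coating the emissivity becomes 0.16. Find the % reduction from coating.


Percentage reduction = (1 - coated/uncoated) * 100
  Ratio = 0.16 / 0.89 = 0.1798
  Reduction = (1 - 0.1798) * 100 = 82.0%

82.0%


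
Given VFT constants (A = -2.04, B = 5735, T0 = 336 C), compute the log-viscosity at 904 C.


VFT equation: log(eta) = A + B / (T - T0)
  T - T0 = 904 - 336 = 568
  B / (T - T0) = 5735 / 568 = 10.097
  log(eta) = -2.04 + 10.097 = 8.057

8.057


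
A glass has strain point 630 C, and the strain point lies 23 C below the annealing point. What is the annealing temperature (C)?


T_anneal = T_strain + gap:
  T_anneal = 630 + 23 = 653 C

653 C


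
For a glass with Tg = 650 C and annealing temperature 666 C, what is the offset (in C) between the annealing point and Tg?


Offset = T_anneal - Tg:
  offset = 666 - 650 = 16 C

16 C


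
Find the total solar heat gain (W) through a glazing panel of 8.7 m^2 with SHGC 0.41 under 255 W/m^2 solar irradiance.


Solar heat gain: Q = Area * SHGC * Irradiance
  Q = 8.7 * 0.41 * 255 = 909.6 W

909.6 W


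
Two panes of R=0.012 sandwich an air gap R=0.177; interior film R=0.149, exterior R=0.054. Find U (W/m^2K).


Total thermal resistance (series):
  R_total = R_in + R_glass + R_air + R_glass + R_out
  R_total = 0.149 + 0.012 + 0.177 + 0.012 + 0.054 = 0.404 m^2K/W
U-value = 1 / R_total = 1 / 0.404 = 2.475 W/m^2K

2.475 W/m^2K


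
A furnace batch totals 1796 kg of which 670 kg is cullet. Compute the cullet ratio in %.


Cullet ratio = (cullet mass / total batch mass) * 100
  Ratio = 670 / 1796 * 100 = 37.31%

37.31%


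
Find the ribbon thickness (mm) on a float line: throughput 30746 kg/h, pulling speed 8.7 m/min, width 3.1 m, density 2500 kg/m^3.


Ribbon cross-section from mass balance:
  Volume rate = throughput / density = 30746 / 2500 = 12.2984 m^3/h
  thickness = volume rate / (speed * 60 * width), i.e.
  thickness = throughput / (60 * speed * width * density) * 1000
  thickness = 30746 / (60 * 8.7 * 3.1 * 2500) * 1000 = 7.6 mm

7.6 mm


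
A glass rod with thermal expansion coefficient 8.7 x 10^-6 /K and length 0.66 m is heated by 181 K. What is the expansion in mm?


Thermal expansion formula: dL = alpha * L0 * dT
  dL = (8.7 x 10^-6) * 0.66 * 181 = 0.0010393 m
Convert to mm: 0.0010393 * 1000 = 1.0393 mm

1.0393 mm


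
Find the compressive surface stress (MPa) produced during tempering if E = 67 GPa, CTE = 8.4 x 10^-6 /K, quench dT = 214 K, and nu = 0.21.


Tempering stress: sigma = E * alpha * dT / (1 - nu)
  E (MPa) = 67 * 1000 = 67000
  Numerator = 67000 * (8.4 x 10^-6) * 214 = 120.4392
  Denominator = 1 - 0.21 = 0.79
  sigma = 120.4392 / 0.79 = 152.5 MPa

152.5 MPa


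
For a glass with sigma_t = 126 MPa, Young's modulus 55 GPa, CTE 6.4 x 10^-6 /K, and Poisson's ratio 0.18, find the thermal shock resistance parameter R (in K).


Thermal shock resistance: R = sigma * (1 - nu) / (E * alpha)
  Numerator = 126 * (1 - 0.18) = 103.32
  Denominator = 55 * 1000 * (6.4 x 10^-6) = 0.352
  R = 103.32 / 0.352 = 293.5 K

293.5 K


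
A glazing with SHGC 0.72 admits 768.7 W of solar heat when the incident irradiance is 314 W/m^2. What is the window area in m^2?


Rearrange Q = Area * SHGC * Irradiance:
  Area = Q / (SHGC * Irradiance)
  Area = 768.7 / (0.72 * 314) = 3.4 m^2

3.4 m^2


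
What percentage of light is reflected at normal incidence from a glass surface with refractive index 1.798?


Fresnel reflectance at normal incidence:
  R = ((n - 1)/(n + 1))^2
  (n - 1)/(n + 1) = (1.798 - 1)/(1.798 + 1) = 0.285204
  R = 0.285204^2 = 0.0813413
  R(%) = 0.0813413 * 100 = 8.134%

8.134%


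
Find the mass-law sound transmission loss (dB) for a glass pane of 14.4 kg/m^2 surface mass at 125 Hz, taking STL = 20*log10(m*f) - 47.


Mass law: STL = 20 * log10(m * f) - 47
  m * f = 14.4 * 125 = 1800
  log10(1800) = 3.25527
  STL = 20 * 3.25527 - 47 = 65.1054 - 47 = 18.1 dB

18.1 dB


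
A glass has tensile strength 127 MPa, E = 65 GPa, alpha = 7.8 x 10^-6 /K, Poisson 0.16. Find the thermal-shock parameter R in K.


Thermal shock resistance: R = sigma * (1 - nu) / (E * alpha)
  Numerator = 127 * (1 - 0.16) = 106.68
  Denominator = 65 * 1000 * (7.8 x 10^-6) = 0.507
  R = 106.68 / 0.507 = 210.4 K

210.4 K


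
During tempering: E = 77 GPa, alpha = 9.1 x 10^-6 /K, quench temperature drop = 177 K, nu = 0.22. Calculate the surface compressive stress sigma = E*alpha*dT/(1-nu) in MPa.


Tempering stress: sigma = E * alpha * dT / (1 - nu)
  E (MPa) = 77 * 1000 = 77000
  Numerator = 77000 * (9.1 x 10^-6) * 177 = 124.0239
  Denominator = 1 - 0.22 = 0.78
  sigma = 124.0239 / 0.78 = 159.0 MPa

159.0 MPa


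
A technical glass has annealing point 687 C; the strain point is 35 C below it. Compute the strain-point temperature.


Strain point = annealing point - difference:
  T_strain = 687 - 35 = 652 C

652 C


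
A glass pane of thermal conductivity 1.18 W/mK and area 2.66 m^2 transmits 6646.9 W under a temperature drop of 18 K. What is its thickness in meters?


Fourier's law: t = k * A * dT / Q
  t = 1.18 * 2.66 * 18 / 6646.9
  t = 56.4984 / 6646.9 = 0.0085 m

0.0085 m


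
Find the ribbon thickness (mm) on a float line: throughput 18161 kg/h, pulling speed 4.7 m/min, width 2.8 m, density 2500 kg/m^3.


Ribbon cross-section from mass balance:
  Volume rate = throughput / density = 18161 / 2500 = 7.2644 m^3/h
  thickness = volume rate / (speed * 60 * width), i.e.
  thickness = throughput / (60 * speed * width * density) * 1000
  thickness = 18161 / (60 * 4.7 * 2.8 * 2500) * 1000 = 9.2 mm

9.2 mm


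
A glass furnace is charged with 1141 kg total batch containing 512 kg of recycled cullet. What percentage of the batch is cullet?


Cullet ratio = (cullet mass / total batch mass) * 100
  Ratio = 512 / 1141 * 100 = 44.87%

44.87%


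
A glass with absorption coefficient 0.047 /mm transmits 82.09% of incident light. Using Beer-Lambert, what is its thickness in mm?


Rearrange T = exp(-alpha * thickness):
  thickness = -ln(T) / alpha
  T = 82.09/100 = 0.8209
  ln(T) = -0.19735
  -ln(T) = 0.19735
  thickness = 0.19735 / 0.047 = 4.2 mm

4.2 mm


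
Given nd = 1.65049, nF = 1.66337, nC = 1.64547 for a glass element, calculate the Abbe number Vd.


Abbe number formula: Vd = (nd - 1) / (nF - nC)
  nd - 1 = 1.65049 - 1 = 0.65049
  nF - nC = 1.66337 - 1.64547 = 0.0179
  Vd = 0.65049 / 0.0179 = 36.34

36.34


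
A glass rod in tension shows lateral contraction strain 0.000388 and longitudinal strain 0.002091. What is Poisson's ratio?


Poisson's ratio: nu = lateral strain / axial strain
  nu = 0.000388 / 0.002091 = 0.1856

0.1856


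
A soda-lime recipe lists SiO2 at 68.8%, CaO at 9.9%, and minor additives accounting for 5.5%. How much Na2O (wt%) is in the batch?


Pieces sum to 100%:
  Na2O = 100 - (SiO2 + CaO + others)
  Na2O = 100 - (68.8 + 9.9 + 5.5) = 15.8%

15.8%


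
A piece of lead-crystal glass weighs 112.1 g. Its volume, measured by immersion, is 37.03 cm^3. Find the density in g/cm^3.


Use the definition of density:
  rho = mass / volume
  rho = 112.1 / 37.03 = 3.027 g/cm^3

3.027 g/cm^3


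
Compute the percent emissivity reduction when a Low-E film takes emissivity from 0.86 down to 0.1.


Percentage reduction = (1 - coated/uncoated) * 100
  Ratio = 0.1 / 0.86 = 0.1163
  Reduction = (1 - 0.1163) * 100 = 88.4%

88.4%


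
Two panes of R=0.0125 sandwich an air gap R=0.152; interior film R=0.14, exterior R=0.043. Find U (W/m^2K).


Total thermal resistance (series):
  R_total = R_in + R_glass + R_air + R_glass + R_out
  R_total = 0.14 + 0.0125 + 0.152 + 0.0125 + 0.043 = 0.36 m^2K/W
U-value = 1 / R_total = 1 / 0.36 = 2.778 W/m^2K

2.778 W/m^2K


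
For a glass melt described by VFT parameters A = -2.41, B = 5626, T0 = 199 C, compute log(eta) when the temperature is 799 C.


VFT equation: log(eta) = A + B / (T - T0)
  T - T0 = 799 - 199 = 600
  B / (T - T0) = 5626 / 600 = 9.377
  log(eta) = -2.41 + 9.377 = 6.967

6.967


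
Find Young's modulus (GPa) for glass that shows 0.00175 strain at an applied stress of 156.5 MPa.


Young's modulus: E = stress / strain
  E = 156.5 MPa / 0.00175 = 89428.57 MPa
Convert to GPa: 89428.57 / 1000 = 89.43 GPa

89.43 GPa


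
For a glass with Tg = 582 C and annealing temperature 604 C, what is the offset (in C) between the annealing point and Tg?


Offset = T_anneal - Tg:
  offset = 604 - 582 = 22 C

22 C


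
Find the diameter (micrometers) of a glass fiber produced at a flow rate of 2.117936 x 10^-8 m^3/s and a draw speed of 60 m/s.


Cross-sectional area from continuity:
  A = Q / v = 2.117936 x 10^-8 / 60 = 3.529893 x 10^-10 m^2
Diameter from circular cross-section:
  d = sqrt(4A / pi) * 10^6 (m -> um)
  d = sqrt(4 * 3.529893 x 10^-10 / pi) * 10^6 = 21.2 um

21.2 um


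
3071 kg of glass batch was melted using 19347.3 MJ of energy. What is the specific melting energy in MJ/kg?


Rearrange E = m * s for s:
  s = E / m
  s = 19347.3 / 3071 = 6.3 MJ/kg

6.3 MJ/kg


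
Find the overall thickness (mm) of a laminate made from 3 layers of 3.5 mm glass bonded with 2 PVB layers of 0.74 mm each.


Total thickness = glass contribution + PVB contribution
  Glass: 3 * 3.5 = 10.5 mm
  PVB: 2 * 0.74 = 1.48 mm
  Total = 10.5 + 1.48 = 11.98 mm

11.98 mm


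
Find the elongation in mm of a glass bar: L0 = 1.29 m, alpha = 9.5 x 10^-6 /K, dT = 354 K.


Thermal expansion formula: dL = alpha * L0 * dT
  dL = (9.5 x 10^-6) * 1.29 * 354 = 0.00433827 m
Convert to mm: 0.00433827 * 1000 = 4.3383 mm

4.3383 mm


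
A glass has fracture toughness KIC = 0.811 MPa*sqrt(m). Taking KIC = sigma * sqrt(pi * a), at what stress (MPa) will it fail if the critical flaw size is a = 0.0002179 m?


Rearrange KIC = sigma * sqrt(pi * a):
  sigma = KIC / sqrt(pi * a)
  sqrt(pi * 0.0002179) = 0.026164
  sigma = 0.811 / 0.026164 = 31.0 MPa

31.0 MPa


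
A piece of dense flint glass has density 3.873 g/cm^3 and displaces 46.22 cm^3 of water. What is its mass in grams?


Rearrange rho = m / V:
  m = rho * V
  m = 3.873 * 46.22 = 179.01 g

179.01 g


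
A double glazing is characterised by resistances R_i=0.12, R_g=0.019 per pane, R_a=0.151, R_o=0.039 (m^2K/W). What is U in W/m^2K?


Total thermal resistance (series):
  R_total = R_in + R_glass + R_air + R_glass + R_out
  R_total = 0.12 + 0.019 + 0.151 + 0.019 + 0.039 = 0.348 m^2K/W
U-value = 1 / R_total = 1 / 0.348 = 2.874 W/m^2K

2.874 W/m^2K


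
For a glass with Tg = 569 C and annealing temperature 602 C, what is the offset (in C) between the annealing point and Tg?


Offset = T_anneal - Tg:
  offset = 602 - 569 = 33 C

33 C


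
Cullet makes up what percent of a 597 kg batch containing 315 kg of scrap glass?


Cullet ratio = (cullet mass / total batch mass) * 100
  Ratio = 315 / 597 * 100 = 52.76%

52.76%


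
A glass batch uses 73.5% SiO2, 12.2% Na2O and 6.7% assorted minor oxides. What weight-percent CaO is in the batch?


Pieces sum to 100%:
  CaO = 100 - (SiO2 + Na2O + others)
  CaO = 100 - (73.5 + 12.2 + 6.7) = 7.6%

7.6%


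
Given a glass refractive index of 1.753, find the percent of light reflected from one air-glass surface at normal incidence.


Fresnel reflectance at normal incidence:
  R = ((n - 1)/(n + 1))^2
  (n - 1)/(n + 1) = (1.753 - 1)/(1.753 + 1) = 0.27352
  R = 0.27352^2 = 0.0748132
  R(%) = 0.0748132 * 100 = 7.481%

7.481%


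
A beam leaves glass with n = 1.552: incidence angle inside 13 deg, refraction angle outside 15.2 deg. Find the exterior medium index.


Apply Snell's law: n1 * sin(theta1) = n2 * sin(theta2)
  n2 = n1 * sin(theta1) / sin(theta2)
  sin(13) = 0.224951
  sin(15.2) = 0.262189
  n2 = 1.552 * 0.224951 / 0.262189 = 1.3316

1.3316


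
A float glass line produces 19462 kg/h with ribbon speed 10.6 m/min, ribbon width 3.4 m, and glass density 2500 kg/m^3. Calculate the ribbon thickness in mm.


Ribbon cross-section from mass balance:
  Volume rate = throughput / density = 19462 / 2500 = 7.7848 m^3/h
  thickness = volume rate / (speed * 60 * width), i.e.
  thickness = throughput / (60 * speed * width * density) * 1000
  thickness = 19462 / (60 * 10.6 * 3.4 * 2500) * 1000 = 3.6 mm

3.6 mm


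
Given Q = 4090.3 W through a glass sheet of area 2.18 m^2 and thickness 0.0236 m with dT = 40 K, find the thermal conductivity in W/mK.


Fourier's law rearranged: k = Q * t / (A * dT)
  Numerator = 4090.3 * 0.0236 = 96.53108
  Denominator = 2.18 * 40 = 87.2
  k = 96.53108 / 87.2 = 1.107 W/mK

1.107 W/mK


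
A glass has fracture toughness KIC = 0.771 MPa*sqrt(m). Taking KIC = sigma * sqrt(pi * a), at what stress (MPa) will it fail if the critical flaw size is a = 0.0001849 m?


Rearrange KIC = sigma * sqrt(pi * a):
  sigma = KIC / sqrt(pi * a)
  sqrt(pi * 0.0001849) = 0.024101
  sigma = 0.771 / 0.024101 = 31.99 MPa

31.99 MPa


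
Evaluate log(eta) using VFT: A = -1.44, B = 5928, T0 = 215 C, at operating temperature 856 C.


VFT equation: log(eta) = A + B / (T - T0)
  T - T0 = 856 - 215 = 641
  B / (T - T0) = 5928 / 641 = 9.248
  log(eta) = -1.44 + 9.248 = 7.808

7.808


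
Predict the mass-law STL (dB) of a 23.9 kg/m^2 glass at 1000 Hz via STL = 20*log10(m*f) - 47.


Mass law: STL = 20 * log10(m * f) - 47
  m * f = 23.9 * 1000 = 23900
  log10(23900) = 4.3784
  STL = 20 * 4.3784 - 47 = 87.568 - 47 = 40.6 dB

40.6 dB


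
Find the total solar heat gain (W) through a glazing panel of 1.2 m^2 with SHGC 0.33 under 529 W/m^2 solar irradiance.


Solar heat gain: Q = Area * SHGC * Irradiance
  Q = 1.2 * 0.33 * 529 = 209.5 W

209.5 W


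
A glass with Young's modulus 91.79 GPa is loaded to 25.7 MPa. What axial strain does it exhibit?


Rearrange E = sigma / epsilon:
  epsilon = sigma / E
  E (MPa) = 91.79 * 1000 = 91790
  epsilon = 25.7 / 91790 = 0.00028

0.00028


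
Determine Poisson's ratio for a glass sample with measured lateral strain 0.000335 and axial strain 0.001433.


Poisson's ratio: nu = lateral strain / axial strain
  nu = 0.000335 / 0.001433 = 0.2338

0.2338


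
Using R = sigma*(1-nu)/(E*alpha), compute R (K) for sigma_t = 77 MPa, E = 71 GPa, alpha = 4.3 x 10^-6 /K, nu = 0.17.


Thermal shock resistance: R = sigma * (1 - nu) / (E * alpha)
  Numerator = 77 * (1 - 0.17) = 63.91
  Denominator = 71 * 1000 * (4.3 x 10^-6) = 0.3053
  R = 63.91 / 0.3053 = 209.3 K

209.3 K


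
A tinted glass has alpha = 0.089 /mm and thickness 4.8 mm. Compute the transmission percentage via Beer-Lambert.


Beer-Lambert law: T = exp(-alpha * thickness)
  exponent = -0.089 * 4.8 = -0.4272
  T = exp(-0.4272) = 0.6523
  Percentage = 0.6523 * 100 = 65.23%

65.23%


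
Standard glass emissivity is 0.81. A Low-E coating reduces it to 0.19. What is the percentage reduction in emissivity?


Percentage reduction = (1 - coated/uncoated) * 100
  Ratio = 0.19 / 0.81 = 0.2346
  Reduction = (1 - 0.2346) * 100 = 76.5%

76.5%


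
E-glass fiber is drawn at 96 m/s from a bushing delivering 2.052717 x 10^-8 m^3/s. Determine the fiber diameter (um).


Cross-sectional area from continuity:
  A = Q / v = 2.052717 x 10^-8 / 96 = 2.138247 x 10^-10 m^2
Diameter from circular cross-section:
  d = sqrt(4A / pi) * 10^6 (m -> um)
  d = sqrt(4 * 2.138247 x 10^-10 / pi) * 10^6 = 16.5 um

16.5 um


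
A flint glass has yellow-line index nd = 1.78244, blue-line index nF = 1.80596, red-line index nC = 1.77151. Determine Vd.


Abbe number formula: Vd = (nd - 1) / (nF - nC)
  nd - 1 = 1.78244 - 1 = 0.78244
  nF - nC = 1.80596 - 1.77151 = 0.03445
  Vd = 0.78244 / 0.03445 = 22.71

22.71


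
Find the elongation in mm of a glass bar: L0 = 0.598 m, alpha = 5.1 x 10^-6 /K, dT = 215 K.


Thermal expansion formula: dL = alpha * L0 * dT
  dL = (5.1 x 10^-6) * 0.598 * 215 = 0.00065571 m
Convert to mm: 0.00065571 * 1000 = 0.6557 mm

0.6557 mm


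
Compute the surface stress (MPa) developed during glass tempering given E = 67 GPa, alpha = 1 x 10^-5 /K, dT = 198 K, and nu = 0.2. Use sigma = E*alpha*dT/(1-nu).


Tempering stress: sigma = E * alpha * dT / (1 - nu)
  E (MPa) = 67 * 1000 = 67000
  Numerator = 67000 * (1 x 10^-5) * 198 = 132.66
  Denominator = 1 - 0.2 = 0.8
  sigma = 132.66 / 0.8 = 165.8 MPa

165.8 MPa


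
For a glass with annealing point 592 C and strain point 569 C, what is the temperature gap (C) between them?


Gap = T_anneal - T_strain:
  gap = 592 - 569 = 23 C

23 C


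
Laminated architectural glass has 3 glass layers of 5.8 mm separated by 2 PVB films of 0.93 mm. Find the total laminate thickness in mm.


Total thickness = glass contribution + PVB contribution
  Glass: 3 * 5.8 = 17.4 mm
  PVB: 2 * 0.93 = 1.86 mm
  Total = 17.4 + 1.86 = 19.26 mm

19.26 mm


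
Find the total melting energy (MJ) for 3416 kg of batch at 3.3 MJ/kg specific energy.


Total energy = mass * specific energy
  E = 3416 * 3.3 = 11272.8 MJ

11272.8 MJ


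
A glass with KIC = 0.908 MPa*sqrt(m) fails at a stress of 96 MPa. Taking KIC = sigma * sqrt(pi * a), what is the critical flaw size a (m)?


Rearrange KIC = sigma * sqrt(pi * a):
  sqrt(pi * a) = KIC / sigma
  sqrt(pi * a) = 0.908 / 96 = 0.009458
  a = (KIC / sigma)^2 / pi
  a = 0.009458^2 / pi = 0.0000285 m

0.0000285 m


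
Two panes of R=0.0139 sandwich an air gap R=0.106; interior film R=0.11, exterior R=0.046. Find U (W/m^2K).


Total thermal resistance (series):
  R_total = R_in + R_glass + R_air + R_glass + R_out
  R_total = 0.11 + 0.0139 + 0.106 + 0.0139 + 0.046 = 0.2898 m^2K/W
U-value = 1 / R_total = 1 / 0.2898 = 3.451 W/m^2K

3.451 W/m^2K


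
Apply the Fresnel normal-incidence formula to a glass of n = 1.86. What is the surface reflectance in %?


Fresnel reflectance at normal incidence:
  R = ((n - 1)/(n + 1))^2
  (n - 1)/(n + 1) = (1.86 - 1)/(1.86 + 1) = 0.300699
  R = 0.300699^2 = 0.0904199
  R(%) = 0.0904199 * 100 = 9.042%

9.042%


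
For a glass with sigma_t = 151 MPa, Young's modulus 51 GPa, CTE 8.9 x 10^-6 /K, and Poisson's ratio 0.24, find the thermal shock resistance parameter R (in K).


Thermal shock resistance: R = sigma * (1 - nu) / (E * alpha)
  Numerator = 151 * (1 - 0.24) = 114.76
  Denominator = 51 * 1000 * (8.9 x 10^-6) = 0.4539
  R = 114.76 / 0.4539 = 252.8 K

252.8 K


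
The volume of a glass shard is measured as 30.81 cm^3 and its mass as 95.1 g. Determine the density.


Use the definition of density:
  rho = mass / volume
  rho = 95.1 / 30.81 = 3.087 g/cm^3

3.087 g/cm^3


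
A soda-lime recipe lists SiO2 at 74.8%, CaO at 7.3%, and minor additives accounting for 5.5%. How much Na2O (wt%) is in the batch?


Pieces sum to 100%:
  Na2O = 100 - (SiO2 + CaO + others)
  Na2O = 100 - (74.8 + 7.3 + 5.5) = 12.4%

12.4%


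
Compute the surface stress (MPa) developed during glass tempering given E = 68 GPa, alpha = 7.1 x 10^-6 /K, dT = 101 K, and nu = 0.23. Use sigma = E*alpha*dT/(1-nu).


Tempering stress: sigma = E * alpha * dT / (1 - nu)
  E (MPa) = 68 * 1000 = 68000
  Numerator = 68000 * (7.1 x 10^-6) * 101 = 48.7628
  Denominator = 1 - 0.23 = 0.77
  sigma = 48.7628 / 0.77 = 63.3 MPa

63.3 MPa


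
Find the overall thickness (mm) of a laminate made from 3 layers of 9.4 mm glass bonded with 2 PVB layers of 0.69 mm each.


Total thickness = glass contribution + PVB contribution
  Glass: 3 * 9.4 = 28.2 mm
  PVB: 2 * 0.69 = 1.38 mm
  Total = 28.2 + 1.38 = 29.58 mm

29.58 mm


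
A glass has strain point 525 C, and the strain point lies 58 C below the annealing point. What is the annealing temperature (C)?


T_anneal = T_strain + gap:
  T_anneal = 525 + 58 = 583 C

583 C


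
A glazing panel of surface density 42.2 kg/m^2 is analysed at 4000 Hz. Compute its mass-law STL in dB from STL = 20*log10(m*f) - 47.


Mass law: STL = 20 * log10(m * f) - 47
  m * f = 42.2 * 4000 = 168800
  log10(168800) = 5.22737
  STL = 20 * 5.22737 - 47 = 104.5474 - 47 = 57.5 dB

57.5 dB


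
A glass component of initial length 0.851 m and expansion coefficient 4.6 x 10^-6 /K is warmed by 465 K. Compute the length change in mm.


Thermal expansion formula: dL = alpha * L0 * dT
  dL = (4.6 x 10^-6) * 0.851 * 465 = 0.00182029 m
Convert to mm: 0.00182029 * 1000 = 1.8203 mm

1.8203 mm


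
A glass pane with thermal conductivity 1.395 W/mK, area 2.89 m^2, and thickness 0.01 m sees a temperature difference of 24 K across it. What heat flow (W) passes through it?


Fourier's law: Q = k * A * dT / t
  Q = 1.395 * 2.89 * 24 / 0.01
  Q = 96.7572 / 0.01 = 9675.7 W

9675.7 W


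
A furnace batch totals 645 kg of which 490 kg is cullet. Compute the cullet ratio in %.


Cullet ratio = (cullet mass / total batch mass) * 100
  Ratio = 490 / 645 * 100 = 75.97%

75.97%


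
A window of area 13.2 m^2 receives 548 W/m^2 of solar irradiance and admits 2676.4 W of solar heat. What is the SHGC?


Rearrange Q = Area * SHGC * Irradiance:
  SHGC = Q / (Area * Irradiance)
  SHGC = 2676.4 / (13.2 * 548) = 0.37

0.37


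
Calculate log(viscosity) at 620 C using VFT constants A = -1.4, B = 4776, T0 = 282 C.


VFT equation: log(eta) = A + B / (T - T0)
  T - T0 = 620 - 282 = 338
  B / (T - T0) = 4776 / 338 = 14.13
  log(eta) = -1.4 + 14.13 = 12.73

12.73


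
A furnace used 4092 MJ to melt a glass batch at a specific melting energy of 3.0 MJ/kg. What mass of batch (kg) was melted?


Rearrange E = m * s for m:
  m = E / s
  m = 4092 / 3.0 = 1364.0 kg

1364.0 kg


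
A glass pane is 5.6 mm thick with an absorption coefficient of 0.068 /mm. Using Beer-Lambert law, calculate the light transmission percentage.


Beer-Lambert law: T = exp(-alpha * thickness)
  exponent = -0.068 * 5.6 = -0.3808
  T = exp(-0.3808) = 0.6833
  Percentage = 0.6833 * 100 = 68.33%

68.33%


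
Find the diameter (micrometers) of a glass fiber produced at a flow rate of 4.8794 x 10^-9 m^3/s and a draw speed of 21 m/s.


Cross-sectional area from continuity:
  A = Q / v = 4.8794 x 10^-9 / 21 = 2.323524 x 10^-10 m^2
Diameter from circular cross-section:
  d = sqrt(4A / pi) * 10^6 (m -> um)
  d = sqrt(4 * 2.323524 x 10^-10 / pi) * 10^6 = 17.2 um

17.2 um


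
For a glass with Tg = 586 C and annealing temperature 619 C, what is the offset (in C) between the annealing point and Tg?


Offset = T_anneal - Tg:
  offset = 619 - 586 = 33 C

33 C


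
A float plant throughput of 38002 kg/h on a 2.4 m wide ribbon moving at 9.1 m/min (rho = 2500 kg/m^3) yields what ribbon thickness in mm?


Ribbon cross-section from mass balance:
  Volume rate = throughput / density = 38002 / 2500 = 15.2008 m^3/h
  thickness = volume rate / (speed * 60 * width), i.e.
  thickness = throughput / (60 * speed * width * density) * 1000
  thickness = 38002 / (60 * 9.1 * 2.4 * 2500) * 1000 = 11.6 mm

11.6 mm


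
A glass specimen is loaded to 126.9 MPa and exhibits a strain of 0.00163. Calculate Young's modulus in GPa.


Young's modulus: E = stress / strain
  E = 126.9 MPa / 0.00163 = 77852.76 MPa
Convert to GPa: 77852.76 / 1000 = 77.85 GPa

77.85 GPa


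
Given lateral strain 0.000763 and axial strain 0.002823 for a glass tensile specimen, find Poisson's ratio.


Poisson's ratio: nu = lateral strain / axial strain
  nu = 0.000763 / 0.002823 = 0.2703

0.2703


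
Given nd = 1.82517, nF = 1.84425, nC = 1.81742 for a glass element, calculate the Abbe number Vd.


Abbe number formula: Vd = (nd - 1) / (nF - nC)
  nd - 1 = 1.82517 - 1 = 0.82517
  nF - nC = 1.84425 - 1.81742 = 0.02683
  Vd = 0.82517 / 0.02683 = 30.76

30.76


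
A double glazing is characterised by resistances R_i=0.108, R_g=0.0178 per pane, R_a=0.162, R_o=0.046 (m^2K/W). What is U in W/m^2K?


Total thermal resistance (series):
  R_total = R_in + R_glass + R_air + R_glass + R_out
  R_total = 0.108 + 0.0178 + 0.162 + 0.0178 + 0.046 = 0.3516 m^2K/W
U-value = 1 / R_total = 1 / 0.3516 = 2.844 W/m^2K

2.844 W/m^2K


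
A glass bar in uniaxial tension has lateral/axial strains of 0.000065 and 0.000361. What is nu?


Poisson's ratio: nu = lateral strain / axial strain
  nu = 0.000065 / 0.000361 = 0.1801

0.1801


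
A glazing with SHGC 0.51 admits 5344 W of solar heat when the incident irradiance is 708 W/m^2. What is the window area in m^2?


Rearrange Q = Area * SHGC * Irradiance:
  Area = Q / (SHGC * Irradiance)
  Area = 5344 / (0.51 * 708) = 14.8 m^2

14.8 m^2


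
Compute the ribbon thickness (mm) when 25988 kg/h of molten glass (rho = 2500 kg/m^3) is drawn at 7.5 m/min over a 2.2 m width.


Ribbon cross-section from mass balance:
  Volume rate = throughput / density = 25988 / 2500 = 10.3952 m^3/h
  thickness = volume rate / (speed * 60 * width), i.e.
  thickness = throughput / (60 * speed * width * density) * 1000
  thickness = 25988 / (60 * 7.5 * 2.2 * 2500) * 1000 = 10.5 mm

10.5 mm


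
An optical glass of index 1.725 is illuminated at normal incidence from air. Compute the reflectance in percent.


Fresnel reflectance at normal incidence:
  R = ((n - 1)/(n + 1))^2
  (n - 1)/(n + 1) = (1.725 - 1)/(1.725 + 1) = 0.266055
  R = 0.266055^2 = 0.0707853
  R(%) = 0.0707853 * 100 = 7.079%

7.079%


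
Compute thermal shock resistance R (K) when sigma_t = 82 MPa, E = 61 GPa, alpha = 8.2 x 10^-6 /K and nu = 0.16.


Thermal shock resistance: R = sigma * (1 - nu) / (E * alpha)
  Numerator = 82 * (1 - 0.16) = 68.88
  Denominator = 61 * 1000 * (8.2 x 10^-6) = 0.5002
  R = 68.88 / 0.5002 = 137.7 K

137.7 K


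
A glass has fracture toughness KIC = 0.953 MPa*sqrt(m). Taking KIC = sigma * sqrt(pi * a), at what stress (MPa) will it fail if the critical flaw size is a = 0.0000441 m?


Rearrange KIC = sigma * sqrt(pi * a):
  sigma = KIC / sqrt(pi * a)
  sqrt(pi * 0.0000441) = 0.01177
  sigma = 0.953 / 0.01177 = 80.97 MPa

80.97 MPa


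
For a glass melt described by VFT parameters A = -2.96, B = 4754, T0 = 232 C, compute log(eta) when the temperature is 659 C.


VFT equation: log(eta) = A + B / (T - T0)
  T - T0 = 659 - 232 = 427
  B / (T - T0) = 4754 / 427 = 11.133
  log(eta) = -2.96 + 11.133 = 8.173

8.173


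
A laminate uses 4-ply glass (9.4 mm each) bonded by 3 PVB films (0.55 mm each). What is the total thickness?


Total thickness = glass contribution + PVB contribution
  Glass: 4 * 9.4 = 37.6 mm
  PVB: 3 * 0.55 = 1.65 mm
  Total = 37.6 + 1.65 = 39.25 mm

39.25 mm


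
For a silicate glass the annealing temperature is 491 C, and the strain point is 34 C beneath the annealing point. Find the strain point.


Strain point = annealing point - difference:
  T_strain = 491 - 34 = 457 C

457 C


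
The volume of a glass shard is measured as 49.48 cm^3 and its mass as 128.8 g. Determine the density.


Use the definition of density:
  rho = mass / volume
  rho = 128.8 / 49.48 = 2.603 g/cm^3

2.603 g/cm^3


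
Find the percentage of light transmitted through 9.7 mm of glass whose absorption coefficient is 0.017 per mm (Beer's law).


Beer-Lambert law: T = exp(-alpha * thickness)
  exponent = -0.017 * 9.7 = -0.1649
  T = exp(-0.1649) = 0.848
  Percentage = 0.848 * 100 = 84.8%

84.8%


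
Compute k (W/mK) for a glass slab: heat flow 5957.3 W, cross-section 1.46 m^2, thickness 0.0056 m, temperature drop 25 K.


Fourier's law rearranged: k = Q * t / (A * dT)
  Numerator = 5957.3 * 0.0056 = 33.36088
  Denominator = 1.46 * 25 = 36.5
  k = 33.36088 / 36.5 = 0.914 W/mK

0.914 W/mK


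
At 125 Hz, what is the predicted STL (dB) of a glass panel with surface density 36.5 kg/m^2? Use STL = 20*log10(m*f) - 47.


Mass law: STL = 20 * log10(m * f) - 47
  m * f = 36.5 * 125 = 4562.5
  log10(4562.5) = 3.6592
  STL = 20 * 3.6592 - 47 = 73.184 - 47 = 26.2 dB

26.2 dB


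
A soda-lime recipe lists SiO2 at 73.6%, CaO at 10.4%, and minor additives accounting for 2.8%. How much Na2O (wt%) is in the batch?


Pieces sum to 100%:
  Na2O = 100 - (SiO2 + CaO + others)
  Na2O = 100 - (73.6 + 10.4 + 2.8) = 13.2%

13.2%


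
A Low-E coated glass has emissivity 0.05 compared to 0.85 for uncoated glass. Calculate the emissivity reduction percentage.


Percentage reduction = (1 - coated/uncoated) * 100
  Ratio = 0.05 / 0.85 = 0.0588
  Reduction = (1 - 0.0588) * 100 = 94.1%

94.1%


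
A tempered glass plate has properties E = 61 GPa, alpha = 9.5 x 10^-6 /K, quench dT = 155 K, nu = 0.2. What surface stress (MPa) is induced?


Tempering stress: sigma = E * alpha * dT / (1 - nu)
  E (MPa) = 61 * 1000 = 61000
  Numerator = 61000 * (9.5 x 10^-6) * 155 = 89.8225
  Denominator = 1 - 0.2 = 0.8
  sigma = 89.8225 / 0.8 = 112.3 MPa

112.3 MPa


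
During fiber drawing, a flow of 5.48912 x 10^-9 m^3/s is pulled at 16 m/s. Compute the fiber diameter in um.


Cross-sectional area from continuity:
  A = Q / v = 5.48912 x 10^-9 / 16 = 3.4307 x 10^-10 m^2
Diameter from circular cross-section:
  d = sqrt(4A / pi) * 10^6 (m -> um)
  d = sqrt(4 * 3.4307 x 10^-10 / pi) * 10^6 = 20.9 um

20.9 um


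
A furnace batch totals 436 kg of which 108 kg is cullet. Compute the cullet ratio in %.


Cullet ratio = (cullet mass / total batch mass) * 100
  Ratio = 108 / 436 * 100 = 24.77%

24.77%


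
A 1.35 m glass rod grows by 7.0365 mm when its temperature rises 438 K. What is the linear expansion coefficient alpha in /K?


Rearrange dL = alpha * L0 * dT for alpha:
  alpha = dL / (L0 * dT)
  alpha = (7.0365 / 1000) / (1.35 * 438) = 0.0000119 /K = 1.19 x 10^-5 /K

1.19 x 10^-5 /K


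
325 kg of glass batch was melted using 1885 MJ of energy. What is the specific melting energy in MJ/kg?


Rearrange E = m * s for s:
  s = E / m
  s = 1885 / 325 = 5.8 MJ/kg

5.8 MJ/kg


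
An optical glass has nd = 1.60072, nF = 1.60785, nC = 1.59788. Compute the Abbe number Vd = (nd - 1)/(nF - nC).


Abbe number formula: Vd = (nd - 1) / (nF - nC)
  nd - 1 = 1.60072 - 1 = 0.60072
  nF - nC = 1.60785 - 1.59788 = 0.00997
  Vd = 0.60072 / 0.00997 = 60.25

60.25
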